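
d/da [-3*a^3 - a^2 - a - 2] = -9*a^2 - 2*a - 1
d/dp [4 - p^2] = -2*p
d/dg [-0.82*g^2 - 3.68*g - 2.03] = -1.64*g - 3.68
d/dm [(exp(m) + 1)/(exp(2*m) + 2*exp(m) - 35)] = (-2*(exp(m) + 1)^2 + exp(2*m) + 2*exp(m) - 35)*exp(m)/(exp(2*m) + 2*exp(m) - 35)^2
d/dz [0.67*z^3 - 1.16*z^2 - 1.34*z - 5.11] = 2.01*z^2 - 2.32*z - 1.34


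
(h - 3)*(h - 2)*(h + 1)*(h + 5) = h^4 + h^3 - 19*h^2 + 11*h + 30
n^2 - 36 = (n - 6)*(n + 6)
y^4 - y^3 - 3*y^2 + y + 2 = (y - 2)*(y - 1)*(y + 1)^2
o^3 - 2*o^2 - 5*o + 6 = (o - 3)*(o - 1)*(o + 2)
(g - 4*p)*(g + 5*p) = g^2 + g*p - 20*p^2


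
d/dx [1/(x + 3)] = -1/(x + 3)^2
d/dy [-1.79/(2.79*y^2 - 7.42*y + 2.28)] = (9.9882*y - 13.2818)/(2.79*y^2 - 7.42*y + 2.28)^2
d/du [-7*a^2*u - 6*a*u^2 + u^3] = -7*a^2 - 12*a*u + 3*u^2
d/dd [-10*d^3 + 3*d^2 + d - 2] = -30*d^2 + 6*d + 1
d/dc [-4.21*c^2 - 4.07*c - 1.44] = -8.42*c - 4.07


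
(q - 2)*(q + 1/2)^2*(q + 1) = q^4 - 11*q^2/4 - 9*q/4 - 1/2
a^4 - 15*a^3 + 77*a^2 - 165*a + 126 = (a - 7)*(a - 3)^2*(a - 2)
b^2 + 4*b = b*(b + 4)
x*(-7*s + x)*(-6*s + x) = 42*s^2*x - 13*s*x^2 + x^3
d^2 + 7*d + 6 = (d + 1)*(d + 6)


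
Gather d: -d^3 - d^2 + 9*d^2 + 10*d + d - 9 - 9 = -d^3 + 8*d^2 + 11*d - 18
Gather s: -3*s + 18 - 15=3 - 3*s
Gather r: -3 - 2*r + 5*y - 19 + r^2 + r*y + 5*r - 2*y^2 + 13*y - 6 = r^2 + r*(y + 3) - 2*y^2 + 18*y - 28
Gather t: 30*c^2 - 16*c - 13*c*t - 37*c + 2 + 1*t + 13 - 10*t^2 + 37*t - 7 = 30*c^2 - 53*c - 10*t^2 + t*(38 - 13*c) + 8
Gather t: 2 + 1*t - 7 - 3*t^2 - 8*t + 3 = -3*t^2 - 7*t - 2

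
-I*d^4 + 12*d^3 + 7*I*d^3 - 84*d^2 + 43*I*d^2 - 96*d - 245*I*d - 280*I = (d - 8)*(d + 5*I)*(d + 7*I)*(-I*d - I)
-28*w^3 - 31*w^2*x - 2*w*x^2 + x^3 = (-7*w + x)*(w + x)*(4*w + x)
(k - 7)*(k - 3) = k^2 - 10*k + 21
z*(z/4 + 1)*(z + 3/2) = z^3/4 + 11*z^2/8 + 3*z/2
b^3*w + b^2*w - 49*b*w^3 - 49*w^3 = (b - 7*w)*(b + 7*w)*(b*w + w)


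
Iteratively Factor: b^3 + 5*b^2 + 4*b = (b + 4)*(b^2 + b) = b*(b + 4)*(b + 1)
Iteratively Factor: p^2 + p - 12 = (p - 3)*(p + 4)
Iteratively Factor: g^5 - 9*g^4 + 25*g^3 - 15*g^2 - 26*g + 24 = (g - 4)*(g^4 - 5*g^3 + 5*g^2 + 5*g - 6) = (g - 4)*(g - 3)*(g^3 - 2*g^2 - g + 2) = (g - 4)*(g - 3)*(g - 1)*(g^2 - g - 2) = (g - 4)*(g - 3)*(g - 2)*(g - 1)*(g + 1)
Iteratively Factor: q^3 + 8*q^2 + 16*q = (q)*(q^2 + 8*q + 16) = q*(q + 4)*(q + 4)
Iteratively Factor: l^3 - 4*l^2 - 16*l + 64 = (l + 4)*(l^2 - 8*l + 16) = (l - 4)*(l + 4)*(l - 4)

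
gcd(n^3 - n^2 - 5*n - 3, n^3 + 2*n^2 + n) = n^2 + 2*n + 1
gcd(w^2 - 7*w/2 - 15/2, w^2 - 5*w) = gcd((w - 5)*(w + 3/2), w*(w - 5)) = w - 5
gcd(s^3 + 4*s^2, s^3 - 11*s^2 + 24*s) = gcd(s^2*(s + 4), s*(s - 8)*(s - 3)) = s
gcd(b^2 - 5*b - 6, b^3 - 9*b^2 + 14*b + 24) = b^2 - 5*b - 6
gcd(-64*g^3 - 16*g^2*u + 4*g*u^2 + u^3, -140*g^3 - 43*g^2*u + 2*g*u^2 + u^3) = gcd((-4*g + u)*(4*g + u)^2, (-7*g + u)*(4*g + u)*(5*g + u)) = 4*g + u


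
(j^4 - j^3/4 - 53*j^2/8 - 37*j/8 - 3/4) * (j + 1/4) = j^5 - 107*j^3/16 - 201*j^2/32 - 61*j/32 - 3/16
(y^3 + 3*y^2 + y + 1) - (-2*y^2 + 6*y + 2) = y^3 + 5*y^2 - 5*y - 1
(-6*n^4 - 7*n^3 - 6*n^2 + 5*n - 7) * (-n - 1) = 6*n^5 + 13*n^4 + 13*n^3 + n^2 + 2*n + 7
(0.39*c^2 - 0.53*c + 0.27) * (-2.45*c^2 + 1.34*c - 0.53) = -0.9555*c^4 + 1.8211*c^3 - 1.5784*c^2 + 0.6427*c - 0.1431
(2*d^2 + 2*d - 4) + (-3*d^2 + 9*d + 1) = -d^2 + 11*d - 3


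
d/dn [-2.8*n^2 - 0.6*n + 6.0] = -5.6*n - 0.6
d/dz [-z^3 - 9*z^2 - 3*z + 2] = -3*z^2 - 18*z - 3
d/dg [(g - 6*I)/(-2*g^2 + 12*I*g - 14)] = (g^2 - 12*I*g - 43)/(2*(g^4 - 12*I*g^3 - 22*g^2 - 84*I*g + 49))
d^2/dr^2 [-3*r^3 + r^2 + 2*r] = 2 - 18*r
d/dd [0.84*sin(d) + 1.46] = 0.84*cos(d)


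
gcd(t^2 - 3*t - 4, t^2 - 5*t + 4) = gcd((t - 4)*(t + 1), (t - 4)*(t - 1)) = t - 4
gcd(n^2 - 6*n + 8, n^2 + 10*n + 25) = 1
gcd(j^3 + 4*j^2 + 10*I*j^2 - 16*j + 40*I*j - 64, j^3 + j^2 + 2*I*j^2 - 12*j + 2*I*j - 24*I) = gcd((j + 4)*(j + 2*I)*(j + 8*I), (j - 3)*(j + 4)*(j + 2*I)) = j^2 + j*(4 + 2*I) + 8*I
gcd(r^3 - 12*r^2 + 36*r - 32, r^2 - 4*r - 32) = r - 8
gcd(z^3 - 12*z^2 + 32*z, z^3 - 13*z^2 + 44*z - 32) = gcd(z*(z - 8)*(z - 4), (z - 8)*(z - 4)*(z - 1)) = z^2 - 12*z + 32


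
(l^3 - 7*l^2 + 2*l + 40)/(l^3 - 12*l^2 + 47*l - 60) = (l + 2)/(l - 3)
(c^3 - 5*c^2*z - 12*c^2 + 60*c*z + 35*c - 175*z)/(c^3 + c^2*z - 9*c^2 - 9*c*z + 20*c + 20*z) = (c^2 - 5*c*z - 7*c + 35*z)/(c^2 + c*z - 4*c - 4*z)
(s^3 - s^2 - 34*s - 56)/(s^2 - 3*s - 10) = (s^2 - 3*s - 28)/(s - 5)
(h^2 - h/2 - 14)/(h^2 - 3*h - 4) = (h + 7/2)/(h + 1)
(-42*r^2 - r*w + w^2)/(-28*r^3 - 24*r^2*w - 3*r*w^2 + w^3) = (6*r + w)/(4*r^2 + 4*r*w + w^2)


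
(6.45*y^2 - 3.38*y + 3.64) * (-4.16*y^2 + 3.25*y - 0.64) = -26.832*y^4 + 35.0233*y^3 - 30.2554*y^2 + 13.9932*y - 2.3296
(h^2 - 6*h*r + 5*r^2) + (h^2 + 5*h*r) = 2*h^2 - h*r + 5*r^2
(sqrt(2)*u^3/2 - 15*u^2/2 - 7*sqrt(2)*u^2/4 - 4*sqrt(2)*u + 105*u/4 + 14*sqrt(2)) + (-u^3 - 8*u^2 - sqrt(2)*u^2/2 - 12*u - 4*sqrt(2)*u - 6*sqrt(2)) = -u^3 + sqrt(2)*u^3/2 - 31*u^2/2 - 9*sqrt(2)*u^2/4 - 8*sqrt(2)*u + 57*u/4 + 8*sqrt(2)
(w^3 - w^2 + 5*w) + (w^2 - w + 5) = w^3 + 4*w + 5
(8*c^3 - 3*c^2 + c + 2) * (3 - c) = -8*c^4 + 27*c^3 - 10*c^2 + c + 6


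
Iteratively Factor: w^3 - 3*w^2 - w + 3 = (w + 1)*(w^2 - 4*w + 3) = (w - 3)*(w + 1)*(w - 1)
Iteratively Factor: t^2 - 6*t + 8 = (t - 4)*(t - 2)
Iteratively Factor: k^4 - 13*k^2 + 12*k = (k - 1)*(k^3 + k^2 - 12*k) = (k - 3)*(k - 1)*(k^2 + 4*k) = k*(k - 3)*(k - 1)*(k + 4)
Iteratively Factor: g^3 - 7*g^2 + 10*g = (g)*(g^2 - 7*g + 10) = g*(g - 2)*(g - 5)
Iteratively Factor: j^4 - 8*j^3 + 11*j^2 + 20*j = (j + 1)*(j^3 - 9*j^2 + 20*j) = (j - 5)*(j + 1)*(j^2 - 4*j) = (j - 5)*(j - 4)*(j + 1)*(j)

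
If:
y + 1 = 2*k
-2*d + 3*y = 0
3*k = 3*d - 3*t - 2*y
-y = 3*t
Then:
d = 9/8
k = 7/8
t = -1/4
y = 3/4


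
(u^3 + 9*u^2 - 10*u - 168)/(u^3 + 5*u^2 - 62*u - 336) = (u - 4)/(u - 8)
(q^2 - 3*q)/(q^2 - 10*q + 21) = q/(q - 7)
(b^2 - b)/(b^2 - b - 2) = b*(1 - b)/(-b^2 + b + 2)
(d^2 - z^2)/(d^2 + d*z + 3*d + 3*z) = (d - z)/(d + 3)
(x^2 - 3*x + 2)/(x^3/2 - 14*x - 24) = 2*(-x^2 + 3*x - 2)/(-x^3 + 28*x + 48)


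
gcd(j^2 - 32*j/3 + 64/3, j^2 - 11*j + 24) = j - 8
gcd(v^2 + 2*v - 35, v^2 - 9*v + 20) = v - 5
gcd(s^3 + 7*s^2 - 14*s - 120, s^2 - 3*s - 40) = s + 5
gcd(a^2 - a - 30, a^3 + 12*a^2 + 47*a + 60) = a + 5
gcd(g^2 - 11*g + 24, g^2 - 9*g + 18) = g - 3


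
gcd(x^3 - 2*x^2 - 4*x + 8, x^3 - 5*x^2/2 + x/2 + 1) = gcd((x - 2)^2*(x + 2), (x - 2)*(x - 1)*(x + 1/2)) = x - 2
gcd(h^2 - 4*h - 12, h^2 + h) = 1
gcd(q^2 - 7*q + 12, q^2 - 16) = q - 4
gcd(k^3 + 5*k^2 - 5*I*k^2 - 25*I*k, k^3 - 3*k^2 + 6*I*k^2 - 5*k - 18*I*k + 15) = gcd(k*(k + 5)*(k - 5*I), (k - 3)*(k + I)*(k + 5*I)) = 1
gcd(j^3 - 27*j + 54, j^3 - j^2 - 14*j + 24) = j - 3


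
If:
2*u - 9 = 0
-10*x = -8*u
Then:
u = 9/2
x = 18/5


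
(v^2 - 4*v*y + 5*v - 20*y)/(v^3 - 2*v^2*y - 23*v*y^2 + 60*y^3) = (-v - 5)/(-v^2 - 2*v*y + 15*y^2)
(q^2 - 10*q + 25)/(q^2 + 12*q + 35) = (q^2 - 10*q + 25)/(q^2 + 12*q + 35)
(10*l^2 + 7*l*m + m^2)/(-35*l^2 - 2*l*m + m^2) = (-2*l - m)/(7*l - m)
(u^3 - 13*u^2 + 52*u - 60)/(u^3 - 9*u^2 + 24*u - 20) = (u - 6)/(u - 2)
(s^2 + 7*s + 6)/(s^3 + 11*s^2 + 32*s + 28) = (s^2 + 7*s + 6)/(s^3 + 11*s^2 + 32*s + 28)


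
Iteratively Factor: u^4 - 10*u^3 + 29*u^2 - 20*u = (u - 4)*(u^3 - 6*u^2 + 5*u) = (u - 4)*(u - 1)*(u^2 - 5*u) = (u - 5)*(u - 4)*(u - 1)*(u)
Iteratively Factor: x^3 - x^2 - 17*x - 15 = (x + 3)*(x^2 - 4*x - 5) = (x + 1)*(x + 3)*(x - 5)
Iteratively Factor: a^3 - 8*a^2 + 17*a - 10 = (a - 1)*(a^2 - 7*a + 10) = (a - 5)*(a - 1)*(a - 2)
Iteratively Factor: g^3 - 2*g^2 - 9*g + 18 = (g + 3)*(g^2 - 5*g + 6) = (g - 3)*(g + 3)*(g - 2)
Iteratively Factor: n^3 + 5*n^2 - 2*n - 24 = (n + 3)*(n^2 + 2*n - 8) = (n + 3)*(n + 4)*(n - 2)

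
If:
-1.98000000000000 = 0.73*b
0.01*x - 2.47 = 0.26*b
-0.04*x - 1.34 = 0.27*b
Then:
No Solution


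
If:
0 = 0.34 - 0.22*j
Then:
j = 1.55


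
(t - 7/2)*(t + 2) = t^2 - 3*t/2 - 7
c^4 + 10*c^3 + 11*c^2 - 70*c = c*(c - 2)*(c + 5)*(c + 7)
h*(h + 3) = h^2 + 3*h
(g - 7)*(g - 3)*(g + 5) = g^3 - 5*g^2 - 29*g + 105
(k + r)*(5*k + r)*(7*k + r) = 35*k^3 + 47*k^2*r + 13*k*r^2 + r^3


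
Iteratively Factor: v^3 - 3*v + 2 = (v - 1)*(v^2 + v - 2) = (v - 1)*(v + 2)*(v - 1)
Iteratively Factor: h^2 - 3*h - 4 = (h - 4)*(h + 1)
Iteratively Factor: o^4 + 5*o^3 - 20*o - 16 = (o - 2)*(o^3 + 7*o^2 + 14*o + 8) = (o - 2)*(o + 4)*(o^2 + 3*o + 2) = (o - 2)*(o + 2)*(o + 4)*(o + 1)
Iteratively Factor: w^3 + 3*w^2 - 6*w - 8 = (w + 4)*(w^2 - w - 2) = (w + 1)*(w + 4)*(w - 2)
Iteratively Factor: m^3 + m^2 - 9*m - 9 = (m + 3)*(m^2 - 2*m - 3) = (m - 3)*(m + 3)*(m + 1)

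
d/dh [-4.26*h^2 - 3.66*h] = -8.52*h - 3.66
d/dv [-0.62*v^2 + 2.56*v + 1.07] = 2.56 - 1.24*v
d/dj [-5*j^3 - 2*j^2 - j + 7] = -15*j^2 - 4*j - 1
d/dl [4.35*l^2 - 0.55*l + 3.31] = 8.7*l - 0.55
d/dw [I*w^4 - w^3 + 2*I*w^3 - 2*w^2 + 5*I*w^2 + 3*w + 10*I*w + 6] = 4*I*w^3 + w^2*(-3 + 6*I) + w*(-4 + 10*I) + 3 + 10*I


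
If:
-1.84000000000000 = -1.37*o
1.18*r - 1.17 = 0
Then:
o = 1.34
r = 0.99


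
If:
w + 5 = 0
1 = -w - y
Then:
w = -5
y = 4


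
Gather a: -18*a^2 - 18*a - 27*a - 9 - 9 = -18*a^2 - 45*a - 18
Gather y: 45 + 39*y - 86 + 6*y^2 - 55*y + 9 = 6*y^2 - 16*y - 32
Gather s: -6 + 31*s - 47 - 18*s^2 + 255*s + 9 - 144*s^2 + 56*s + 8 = -162*s^2 + 342*s - 36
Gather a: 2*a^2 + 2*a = 2*a^2 + 2*a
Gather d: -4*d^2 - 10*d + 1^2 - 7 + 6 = -4*d^2 - 10*d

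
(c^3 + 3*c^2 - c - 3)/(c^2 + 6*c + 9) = (c^2 - 1)/(c + 3)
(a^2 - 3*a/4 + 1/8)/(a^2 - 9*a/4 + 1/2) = (a - 1/2)/(a - 2)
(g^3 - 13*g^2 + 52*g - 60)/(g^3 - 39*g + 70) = (g - 6)/(g + 7)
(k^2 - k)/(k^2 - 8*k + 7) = k/(k - 7)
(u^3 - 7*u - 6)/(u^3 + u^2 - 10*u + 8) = (u^3 - 7*u - 6)/(u^3 + u^2 - 10*u + 8)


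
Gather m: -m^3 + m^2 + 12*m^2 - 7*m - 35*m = -m^3 + 13*m^2 - 42*m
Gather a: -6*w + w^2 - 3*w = w^2 - 9*w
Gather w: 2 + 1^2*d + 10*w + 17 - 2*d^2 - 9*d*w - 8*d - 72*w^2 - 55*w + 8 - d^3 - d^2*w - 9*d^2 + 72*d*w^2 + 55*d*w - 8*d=-d^3 - 11*d^2 - 15*d + w^2*(72*d - 72) + w*(-d^2 + 46*d - 45) + 27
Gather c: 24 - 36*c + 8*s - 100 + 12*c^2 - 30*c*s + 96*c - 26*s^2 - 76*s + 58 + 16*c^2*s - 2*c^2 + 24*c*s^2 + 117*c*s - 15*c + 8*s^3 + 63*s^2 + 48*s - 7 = c^2*(16*s + 10) + c*(24*s^2 + 87*s + 45) + 8*s^3 + 37*s^2 - 20*s - 25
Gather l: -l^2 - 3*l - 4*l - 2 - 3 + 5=-l^2 - 7*l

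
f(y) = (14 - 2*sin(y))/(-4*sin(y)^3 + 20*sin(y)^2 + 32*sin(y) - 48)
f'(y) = (14 - 2*sin(y))*(12*sin(y)^2*cos(y) - 40*sin(y)*cos(y) - 32*cos(y))/(-4*sin(y)^3 + 20*sin(y)^2 + 32*sin(y) - 48)^2 - 2*cos(y)/(-4*sin(y)^3 + 20*sin(y)^2 + 32*sin(y) - 48) = (-sin(y)^3 + 13*sin(y)^2 - 35*sin(y) - 22)*cos(y)/((sin(y) - 6)^2*(sin(y) - 1)^2*(sin(y) + 2)^2)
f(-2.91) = -0.27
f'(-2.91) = 0.07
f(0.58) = -0.51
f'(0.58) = -0.79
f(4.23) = -0.27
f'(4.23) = -0.04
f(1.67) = -40.74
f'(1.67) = 819.42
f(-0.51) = -0.26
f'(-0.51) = -0.01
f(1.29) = -5.17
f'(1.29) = -36.13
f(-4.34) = -2.98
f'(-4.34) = 15.48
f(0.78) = -0.74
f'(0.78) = -1.60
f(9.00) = -0.42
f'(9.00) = 0.50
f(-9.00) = -0.26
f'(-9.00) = 0.02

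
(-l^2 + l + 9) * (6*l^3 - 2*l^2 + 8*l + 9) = -6*l^5 + 8*l^4 + 44*l^3 - 19*l^2 + 81*l + 81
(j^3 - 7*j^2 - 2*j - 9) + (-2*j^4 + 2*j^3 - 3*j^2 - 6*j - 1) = -2*j^4 + 3*j^3 - 10*j^2 - 8*j - 10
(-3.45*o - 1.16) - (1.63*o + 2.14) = -5.08*o - 3.3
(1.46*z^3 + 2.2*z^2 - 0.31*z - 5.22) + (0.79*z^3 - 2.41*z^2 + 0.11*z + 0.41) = 2.25*z^3 - 0.21*z^2 - 0.2*z - 4.81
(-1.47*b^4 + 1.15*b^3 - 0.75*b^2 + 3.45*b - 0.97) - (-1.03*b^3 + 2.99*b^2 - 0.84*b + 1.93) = -1.47*b^4 + 2.18*b^3 - 3.74*b^2 + 4.29*b - 2.9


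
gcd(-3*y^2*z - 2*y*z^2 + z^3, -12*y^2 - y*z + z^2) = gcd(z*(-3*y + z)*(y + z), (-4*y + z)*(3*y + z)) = 1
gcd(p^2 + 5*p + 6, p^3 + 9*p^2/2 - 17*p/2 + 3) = 1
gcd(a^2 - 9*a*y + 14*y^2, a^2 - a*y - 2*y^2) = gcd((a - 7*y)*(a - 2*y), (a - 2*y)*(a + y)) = -a + 2*y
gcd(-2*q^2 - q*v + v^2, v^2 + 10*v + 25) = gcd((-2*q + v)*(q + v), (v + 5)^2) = 1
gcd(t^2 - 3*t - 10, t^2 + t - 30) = t - 5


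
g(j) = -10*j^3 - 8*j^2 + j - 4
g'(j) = -30*j^2 - 16*j + 1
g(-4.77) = 894.52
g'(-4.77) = -605.27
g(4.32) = -955.19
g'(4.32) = -627.99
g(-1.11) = -1.29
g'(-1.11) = -18.20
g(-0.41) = -5.07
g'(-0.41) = 2.52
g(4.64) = -1170.57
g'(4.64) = -719.13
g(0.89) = -16.50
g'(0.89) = -37.00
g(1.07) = -24.34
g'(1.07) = -50.47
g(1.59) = -62.83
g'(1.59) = -100.28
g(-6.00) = 1862.00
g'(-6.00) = -983.00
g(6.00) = -2446.00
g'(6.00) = -1175.00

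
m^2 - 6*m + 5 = (m - 5)*(m - 1)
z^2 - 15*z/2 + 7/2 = (z - 7)*(z - 1/2)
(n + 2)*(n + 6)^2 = n^3 + 14*n^2 + 60*n + 72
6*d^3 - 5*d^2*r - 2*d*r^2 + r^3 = (-3*d + r)*(-d + r)*(2*d + r)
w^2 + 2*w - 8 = (w - 2)*(w + 4)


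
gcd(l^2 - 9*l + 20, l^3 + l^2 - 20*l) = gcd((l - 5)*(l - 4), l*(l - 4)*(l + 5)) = l - 4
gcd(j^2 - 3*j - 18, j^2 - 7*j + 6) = j - 6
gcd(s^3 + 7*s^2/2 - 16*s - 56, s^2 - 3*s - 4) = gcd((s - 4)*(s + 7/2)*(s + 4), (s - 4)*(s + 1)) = s - 4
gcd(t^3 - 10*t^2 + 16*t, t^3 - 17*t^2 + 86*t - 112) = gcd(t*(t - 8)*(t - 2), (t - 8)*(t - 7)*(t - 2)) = t^2 - 10*t + 16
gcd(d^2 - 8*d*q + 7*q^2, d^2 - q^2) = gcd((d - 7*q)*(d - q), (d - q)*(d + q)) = -d + q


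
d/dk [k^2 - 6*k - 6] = 2*k - 6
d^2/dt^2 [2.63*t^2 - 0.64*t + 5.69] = 5.26000000000000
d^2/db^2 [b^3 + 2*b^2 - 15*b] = 6*b + 4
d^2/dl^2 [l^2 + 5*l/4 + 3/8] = 2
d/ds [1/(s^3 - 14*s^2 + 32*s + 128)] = (-3*s^2 + 28*s - 32)/(s^3 - 14*s^2 + 32*s + 128)^2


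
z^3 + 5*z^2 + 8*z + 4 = (z + 1)*(z + 2)^2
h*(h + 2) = h^2 + 2*h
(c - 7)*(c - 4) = c^2 - 11*c + 28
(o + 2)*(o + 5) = o^2 + 7*o + 10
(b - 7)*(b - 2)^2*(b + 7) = b^4 - 4*b^3 - 45*b^2 + 196*b - 196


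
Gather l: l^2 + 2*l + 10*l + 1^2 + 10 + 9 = l^2 + 12*l + 20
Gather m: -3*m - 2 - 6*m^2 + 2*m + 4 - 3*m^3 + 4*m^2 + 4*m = -3*m^3 - 2*m^2 + 3*m + 2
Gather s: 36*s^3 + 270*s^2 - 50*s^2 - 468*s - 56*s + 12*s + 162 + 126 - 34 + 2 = 36*s^3 + 220*s^2 - 512*s + 256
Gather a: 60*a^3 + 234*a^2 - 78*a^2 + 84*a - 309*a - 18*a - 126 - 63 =60*a^3 + 156*a^2 - 243*a - 189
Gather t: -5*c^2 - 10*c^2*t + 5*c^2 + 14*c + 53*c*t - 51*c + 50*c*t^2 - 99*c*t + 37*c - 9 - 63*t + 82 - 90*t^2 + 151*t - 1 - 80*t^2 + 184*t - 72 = t^2*(50*c - 170) + t*(-10*c^2 - 46*c + 272)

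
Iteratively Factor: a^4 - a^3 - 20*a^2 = (a - 5)*(a^3 + 4*a^2) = a*(a - 5)*(a^2 + 4*a) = a*(a - 5)*(a + 4)*(a)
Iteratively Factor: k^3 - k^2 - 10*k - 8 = (k + 2)*(k^2 - 3*k - 4) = (k + 1)*(k + 2)*(k - 4)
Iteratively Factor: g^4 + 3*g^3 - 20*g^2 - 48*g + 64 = (g + 4)*(g^3 - g^2 - 16*g + 16) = (g - 1)*(g + 4)*(g^2 - 16) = (g - 4)*(g - 1)*(g + 4)*(g + 4)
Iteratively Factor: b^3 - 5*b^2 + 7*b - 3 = (b - 1)*(b^2 - 4*b + 3) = (b - 1)^2*(b - 3)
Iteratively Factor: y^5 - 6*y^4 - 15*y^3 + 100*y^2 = (y)*(y^4 - 6*y^3 - 15*y^2 + 100*y) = y^2*(y^3 - 6*y^2 - 15*y + 100) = y^2*(y - 5)*(y^2 - y - 20) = y^2*(y - 5)*(y + 4)*(y - 5)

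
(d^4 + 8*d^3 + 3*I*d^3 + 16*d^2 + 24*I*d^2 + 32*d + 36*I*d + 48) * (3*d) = 3*d^5 + 24*d^4 + 9*I*d^4 + 48*d^3 + 72*I*d^3 + 96*d^2 + 108*I*d^2 + 144*d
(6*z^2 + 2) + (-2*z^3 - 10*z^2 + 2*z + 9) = -2*z^3 - 4*z^2 + 2*z + 11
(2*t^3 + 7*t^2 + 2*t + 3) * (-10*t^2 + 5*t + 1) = -20*t^5 - 60*t^4 + 17*t^3 - 13*t^2 + 17*t + 3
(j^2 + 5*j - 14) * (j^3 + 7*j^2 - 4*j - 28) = j^5 + 12*j^4 + 17*j^3 - 146*j^2 - 84*j + 392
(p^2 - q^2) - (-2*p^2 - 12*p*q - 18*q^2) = 3*p^2 + 12*p*q + 17*q^2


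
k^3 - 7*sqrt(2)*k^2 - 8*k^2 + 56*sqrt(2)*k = k*(k - 8)*(k - 7*sqrt(2))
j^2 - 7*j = j*(j - 7)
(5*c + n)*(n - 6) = 5*c*n - 30*c + n^2 - 6*n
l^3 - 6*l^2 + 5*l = l*(l - 5)*(l - 1)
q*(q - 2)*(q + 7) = q^3 + 5*q^2 - 14*q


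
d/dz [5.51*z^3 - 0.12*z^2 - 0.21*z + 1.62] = 16.53*z^2 - 0.24*z - 0.21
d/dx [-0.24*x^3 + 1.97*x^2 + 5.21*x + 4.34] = -0.72*x^2 + 3.94*x + 5.21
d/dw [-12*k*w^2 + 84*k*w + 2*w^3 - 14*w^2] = -24*k*w + 84*k + 6*w^2 - 28*w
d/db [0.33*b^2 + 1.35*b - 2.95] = 0.66*b + 1.35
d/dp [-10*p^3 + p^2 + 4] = 2*p*(1 - 15*p)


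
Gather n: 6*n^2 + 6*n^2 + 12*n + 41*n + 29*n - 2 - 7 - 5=12*n^2 + 82*n - 14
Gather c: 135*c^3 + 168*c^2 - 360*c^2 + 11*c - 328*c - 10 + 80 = 135*c^3 - 192*c^2 - 317*c + 70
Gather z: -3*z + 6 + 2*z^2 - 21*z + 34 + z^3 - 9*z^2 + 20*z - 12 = z^3 - 7*z^2 - 4*z + 28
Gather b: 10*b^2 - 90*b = 10*b^2 - 90*b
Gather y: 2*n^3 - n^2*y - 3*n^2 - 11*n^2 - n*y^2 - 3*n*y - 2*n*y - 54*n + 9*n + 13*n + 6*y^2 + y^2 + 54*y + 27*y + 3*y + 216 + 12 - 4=2*n^3 - 14*n^2 - 32*n + y^2*(7 - n) + y*(-n^2 - 5*n + 84) + 224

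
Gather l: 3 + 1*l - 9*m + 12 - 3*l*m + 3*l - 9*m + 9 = l*(4 - 3*m) - 18*m + 24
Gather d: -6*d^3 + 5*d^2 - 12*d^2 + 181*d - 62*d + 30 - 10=-6*d^3 - 7*d^2 + 119*d + 20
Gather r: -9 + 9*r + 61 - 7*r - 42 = 2*r + 10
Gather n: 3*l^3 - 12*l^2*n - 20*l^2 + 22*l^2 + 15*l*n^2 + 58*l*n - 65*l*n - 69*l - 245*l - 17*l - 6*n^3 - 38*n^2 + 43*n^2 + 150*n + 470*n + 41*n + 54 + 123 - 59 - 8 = 3*l^3 + 2*l^2 - 331*l - 6*n^3 + n^2*(15*l + 5) + n*(-12*l^2 - 7*l + 661) + 110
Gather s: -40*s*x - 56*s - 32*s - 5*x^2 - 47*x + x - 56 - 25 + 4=s*(-40*x - 88) - 5*x^2 - 46*x - 77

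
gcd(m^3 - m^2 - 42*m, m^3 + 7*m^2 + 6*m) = m^2 + 6*m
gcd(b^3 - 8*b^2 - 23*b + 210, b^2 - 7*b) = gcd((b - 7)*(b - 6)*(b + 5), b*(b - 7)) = b - 7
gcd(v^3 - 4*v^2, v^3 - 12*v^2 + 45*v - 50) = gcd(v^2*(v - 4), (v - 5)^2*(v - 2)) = 1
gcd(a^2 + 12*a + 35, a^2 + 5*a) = a + 5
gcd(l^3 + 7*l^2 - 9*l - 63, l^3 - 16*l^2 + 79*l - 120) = l - 3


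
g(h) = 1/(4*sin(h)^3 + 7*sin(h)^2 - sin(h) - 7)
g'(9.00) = 0.18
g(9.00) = -0.17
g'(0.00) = 0.02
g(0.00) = -0.14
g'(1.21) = -3.70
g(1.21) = 0.68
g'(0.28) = -0.08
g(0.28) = -0.15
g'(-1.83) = -0.09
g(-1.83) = -0.32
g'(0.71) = -0.79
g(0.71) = -0.28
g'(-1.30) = 0.09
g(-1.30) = -0.32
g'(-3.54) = 0.15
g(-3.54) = -0.16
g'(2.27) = 3.08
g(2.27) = -0.53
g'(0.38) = -0.14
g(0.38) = -0.16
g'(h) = (-12*sin(h)^2*cos(h) - 14*sin(h)*cos(h) + cos(h))/(4*sin(h)^3 + 7*sin(h)^2 - sin(h) - 7)^2 = (-12*sin(h)^2 - 14*sin(h) + 1)*cos(h)/(4*sin(h)^3 + 7*sin(h)^2 - sin(h) - 7)^2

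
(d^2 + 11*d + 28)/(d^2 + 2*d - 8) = (d + 7)/(d - 2)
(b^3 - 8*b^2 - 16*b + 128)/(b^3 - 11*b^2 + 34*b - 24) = (b^2 - 4*b - 32)/(b^2 - 7*b + 6)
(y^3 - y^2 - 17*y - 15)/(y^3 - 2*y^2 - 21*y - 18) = (y - 5)/(y - 6)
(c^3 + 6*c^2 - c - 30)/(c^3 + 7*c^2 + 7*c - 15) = (c - 2)/(c - 1)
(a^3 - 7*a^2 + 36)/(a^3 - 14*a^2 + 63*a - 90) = (a + 2)/(a - 5)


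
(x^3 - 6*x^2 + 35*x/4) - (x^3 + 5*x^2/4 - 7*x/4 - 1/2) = -29*x^2/4 + 21*x/2 + 1/2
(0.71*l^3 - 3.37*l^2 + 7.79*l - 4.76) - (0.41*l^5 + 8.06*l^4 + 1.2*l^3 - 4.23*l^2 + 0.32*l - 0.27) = -0.41*l^5 - 8.06*l^4 - 0.49*l^3 + 0.86*l^2 + 7.47*l - 4.49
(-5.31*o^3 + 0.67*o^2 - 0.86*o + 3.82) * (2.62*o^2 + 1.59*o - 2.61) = -13.9122*o^5 - 6.6875*o^4 + 12.6712*o^3 + 6.8923*o^2 + 8.3184*o - 9.9702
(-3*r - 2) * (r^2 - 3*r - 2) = -3*r^3 + 7*r^2 + 12*r + 4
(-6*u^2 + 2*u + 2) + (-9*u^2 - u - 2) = -15*u^2 + u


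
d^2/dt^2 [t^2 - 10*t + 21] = 2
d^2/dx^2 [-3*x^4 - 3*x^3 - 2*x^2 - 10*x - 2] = -36*x^2 - 18*x - 4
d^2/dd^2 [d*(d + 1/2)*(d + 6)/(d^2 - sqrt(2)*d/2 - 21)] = 2*(13*sqrt(2)*d^3 + 98*d^3 + 126*sqrt(2)*d^2 + 1638*d^2 + 6048*d - 126*sqrt(2) + 11466)/(4*d^6 - 6*sqrt(2)*d^5 - 246*d^4 + 251*sqrt(2)*d^3 + 5166*d^2 - 2646*sqrt(2)*d - 37044)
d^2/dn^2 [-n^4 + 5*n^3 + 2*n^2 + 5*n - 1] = -12*n^2 + 30*n + 4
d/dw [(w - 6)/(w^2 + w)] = (-w^2 + 12*w + 6)/(w^2*(w^2 + 2*w + 1))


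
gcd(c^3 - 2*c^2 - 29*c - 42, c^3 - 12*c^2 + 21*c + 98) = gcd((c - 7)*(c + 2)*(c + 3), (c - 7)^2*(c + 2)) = c^2 - 5*c - 14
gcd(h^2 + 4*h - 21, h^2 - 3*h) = h - 3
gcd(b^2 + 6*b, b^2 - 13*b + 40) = 1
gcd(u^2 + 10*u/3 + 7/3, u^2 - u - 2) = u + 1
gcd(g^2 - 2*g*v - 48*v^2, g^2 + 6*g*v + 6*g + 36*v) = g + 6*v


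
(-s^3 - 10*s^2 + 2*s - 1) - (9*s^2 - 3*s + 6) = -s^3 - 19*s^2 + 5*s - 7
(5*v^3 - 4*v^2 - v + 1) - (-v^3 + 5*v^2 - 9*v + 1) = 6*v^3 - 9*v^2 + 8*v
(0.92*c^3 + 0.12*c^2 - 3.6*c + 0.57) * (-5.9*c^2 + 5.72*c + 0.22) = -5.428*c^5 + 4.5544*c^4 + 22.1288*c^3 - 23.9286*c^2 + 2.4684*c + 0.1254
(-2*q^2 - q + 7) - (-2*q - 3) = -2*q^2 + q + 10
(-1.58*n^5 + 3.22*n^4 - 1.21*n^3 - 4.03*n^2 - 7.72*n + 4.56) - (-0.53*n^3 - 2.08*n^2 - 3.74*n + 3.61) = -1.58*n^5 + 3.22*n^4 - 0.68*n^3 - 1.95*n^2 - 3.98*n + 0.95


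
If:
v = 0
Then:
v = 0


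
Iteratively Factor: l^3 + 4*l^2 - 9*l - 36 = (l + 3)*(l^2 + l - 12) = (l + 3)*(l + 4)*(l - 3)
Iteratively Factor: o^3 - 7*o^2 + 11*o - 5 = (o - 5)*(o^2 - 2*o + 1) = (o - 5)*(o - 1)*(o - 1)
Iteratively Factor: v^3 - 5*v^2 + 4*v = (v - 4)*(v^2 - v) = v*(v - 4)*(v - 1)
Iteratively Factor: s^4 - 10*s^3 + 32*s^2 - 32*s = (s - 4)*(s^3 - 6*s^2 + 8*s) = (s - 4)^2*(s^2 - 2*s) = s*(s - 4)^2*(s - 2)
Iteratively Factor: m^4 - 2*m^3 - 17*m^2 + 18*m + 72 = (m - 4)*(m^3 + 2*m^2 - 9*m - 18) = (m - 4)*(m + 3)*(m^2 - m - 6) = (m - 4)*(m + 2)*(m + 3)*(m - 3)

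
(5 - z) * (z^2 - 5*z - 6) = -z^3 + 10*z^2 - 19*z - 30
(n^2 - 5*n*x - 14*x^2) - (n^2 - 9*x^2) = -5*n*x - 5*x^2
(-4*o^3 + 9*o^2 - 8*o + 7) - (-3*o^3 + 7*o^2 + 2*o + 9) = -o^3 + 2*o^2 - 10*o - 2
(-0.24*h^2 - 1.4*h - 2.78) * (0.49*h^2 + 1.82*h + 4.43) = -0.1176*h^4 - 1.1228*h^3 - 4.9734*h^2 - 11.2616*h - 12.3154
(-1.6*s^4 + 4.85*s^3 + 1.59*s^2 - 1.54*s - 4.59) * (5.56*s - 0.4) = -8.896*s^5 + 27.606*s^4 + 6.9004*s^3 - 9.1984*s^2 - 24.9044*s + 1.836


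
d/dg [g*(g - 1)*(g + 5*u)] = 3*g^2 + 10*g*u - 2*g - 5*u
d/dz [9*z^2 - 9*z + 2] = 18*z - 9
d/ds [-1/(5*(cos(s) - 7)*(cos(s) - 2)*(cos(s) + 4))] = (3*sin(s)^2 + 10*cos(s) + 19)*sin(s)/(5*(cos(s) - 7)^2*(cos(s) - 2)^2*(cos(s) + 4)^2)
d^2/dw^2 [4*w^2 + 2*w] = 8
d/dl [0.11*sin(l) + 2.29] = 0.11*cos(l)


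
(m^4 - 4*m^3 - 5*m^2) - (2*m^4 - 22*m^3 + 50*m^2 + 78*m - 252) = -m^4 + 18*m^3 - 55*m^2 - 78*m + 252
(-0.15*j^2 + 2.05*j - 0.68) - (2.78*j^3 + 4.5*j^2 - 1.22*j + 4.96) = -2.78*j^3 - 4.65*j^2 + 3.27*j - 5.64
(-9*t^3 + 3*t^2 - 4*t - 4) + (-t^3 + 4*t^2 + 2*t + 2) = -10*t^3 + 7*t^2 - 2*t - 2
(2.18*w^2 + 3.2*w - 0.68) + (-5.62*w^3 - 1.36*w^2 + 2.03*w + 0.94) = -5.62*w^3 + 0.82*w^2 + 5.23*w + 0.26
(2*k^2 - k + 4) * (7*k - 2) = 14*k^3 - 11*k^2 + 30*k - 8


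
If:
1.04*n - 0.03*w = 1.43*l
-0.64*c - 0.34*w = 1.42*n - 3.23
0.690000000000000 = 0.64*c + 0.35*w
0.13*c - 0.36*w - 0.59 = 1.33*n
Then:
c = 4.59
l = 1.40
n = 1.74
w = -6.42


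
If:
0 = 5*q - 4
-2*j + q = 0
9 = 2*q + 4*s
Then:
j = 2/5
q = 4/5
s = 37/20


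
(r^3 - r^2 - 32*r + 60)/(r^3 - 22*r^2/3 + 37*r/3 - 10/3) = 3*(r + 6)/(3*r - 1)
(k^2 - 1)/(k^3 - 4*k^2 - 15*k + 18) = (k + 1)/(k^2 - 3*k - 18)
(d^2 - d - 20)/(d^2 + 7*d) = (d^2 - d - 20)/(d*(d + 7))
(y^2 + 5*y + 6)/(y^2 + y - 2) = (y + 3)/(y - 1)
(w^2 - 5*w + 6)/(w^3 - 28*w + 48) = (w - 3)/(w^2 + 2*w - 24)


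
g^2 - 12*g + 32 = (g - 8)*(g - 4)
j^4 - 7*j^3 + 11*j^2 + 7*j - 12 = (j - 4)*(j - 3)*(j - 1)*(j + 1)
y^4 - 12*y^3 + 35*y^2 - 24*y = y*(y - 8)*(y - 3)*(y - 1)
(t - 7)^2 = t^2 - 14*t + 49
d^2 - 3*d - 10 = (d - 5)*(d + 2)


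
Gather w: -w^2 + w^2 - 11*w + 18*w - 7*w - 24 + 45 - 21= 0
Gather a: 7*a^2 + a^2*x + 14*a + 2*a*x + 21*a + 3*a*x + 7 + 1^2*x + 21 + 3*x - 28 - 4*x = a^2*(x + 7) + a*(5*x + 35)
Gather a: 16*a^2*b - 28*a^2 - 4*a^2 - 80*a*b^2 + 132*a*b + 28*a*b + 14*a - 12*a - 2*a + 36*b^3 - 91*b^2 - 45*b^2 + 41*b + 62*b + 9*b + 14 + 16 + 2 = a^2*(16*b - 32) + a*(-80*b^2 + 160*b) + 36*b^3 - 136*b^2 + 112*b + 32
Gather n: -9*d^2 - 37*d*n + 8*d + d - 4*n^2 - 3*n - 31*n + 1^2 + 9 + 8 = -9*d^2 + 9*d - 4*n^2 + n*(-37*d - 34) + 18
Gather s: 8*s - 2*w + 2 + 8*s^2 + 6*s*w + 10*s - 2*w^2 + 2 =8*s^2 + s*(6*w + 18) - 2*w^2 - 2*w + 4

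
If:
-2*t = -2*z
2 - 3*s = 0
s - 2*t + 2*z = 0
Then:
No Solution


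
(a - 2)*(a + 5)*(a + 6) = a^3 + 9*a^2 + 8*a - 60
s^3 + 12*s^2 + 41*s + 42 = (s + 2)*(s + 3)*(s + 7)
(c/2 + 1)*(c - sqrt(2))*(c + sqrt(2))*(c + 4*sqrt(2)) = c^4/2 + c^3 + 2*sqrt(2)*c^3 - c^2 + 4*sqrt(2)*c^2 - 4*sqrt(2)*c - 2*c - 8*sqrt(2)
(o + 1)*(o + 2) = o^2 + 3*o + 2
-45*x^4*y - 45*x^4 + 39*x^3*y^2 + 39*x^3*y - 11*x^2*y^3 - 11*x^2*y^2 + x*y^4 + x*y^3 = (-5*x + y)*(-3*x + y)^2*(x*y + x)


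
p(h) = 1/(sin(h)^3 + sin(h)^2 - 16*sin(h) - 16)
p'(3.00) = -0.05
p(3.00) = -0.05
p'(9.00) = -0.03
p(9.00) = -0.04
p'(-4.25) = -0.01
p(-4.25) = -0.03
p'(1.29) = 0.00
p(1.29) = -0.03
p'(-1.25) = 8.08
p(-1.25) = -1.30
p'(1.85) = -0.00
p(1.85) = -0.03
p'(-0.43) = 0.17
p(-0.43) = -0.11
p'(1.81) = -0.00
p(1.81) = -0.03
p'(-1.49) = 505.58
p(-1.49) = -20.43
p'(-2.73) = -0.17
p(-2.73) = -0.11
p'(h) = (-3*sin(h)^2*cos(h) - 2*sin(h)*cos(h) + 16*cos(h))/(sin(h)^3 + sin(h)^2 - 16*sin(h) - 16)^2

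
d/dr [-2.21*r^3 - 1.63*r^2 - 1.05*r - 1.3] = -6.63*r^2 - 3.26*r - 1.05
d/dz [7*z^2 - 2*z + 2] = 14*z - 2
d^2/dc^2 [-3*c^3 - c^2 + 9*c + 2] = -18*c - 2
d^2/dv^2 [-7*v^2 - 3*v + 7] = -14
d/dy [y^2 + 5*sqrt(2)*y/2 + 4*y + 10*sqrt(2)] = 2*y + 5*sqrt(2)/2 + 4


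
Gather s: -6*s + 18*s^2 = 18*s^2 - 6*s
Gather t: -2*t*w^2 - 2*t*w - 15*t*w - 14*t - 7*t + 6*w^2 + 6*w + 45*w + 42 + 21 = t*(-2*w^2 - 17*w - 21) + 6*w^2 + 51*w + 63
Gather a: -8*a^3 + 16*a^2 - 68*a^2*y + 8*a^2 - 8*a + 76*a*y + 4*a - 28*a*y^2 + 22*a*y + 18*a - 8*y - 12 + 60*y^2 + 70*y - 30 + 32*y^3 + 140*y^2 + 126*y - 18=-8*a^3 + a^2*(24 - 68*y) + a*(-28*y^2 + 98*y + 14) + 32*y^3 + 200*y^2 + 188*y - 60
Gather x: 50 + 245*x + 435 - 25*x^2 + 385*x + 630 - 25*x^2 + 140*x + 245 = -50*x^2 + 770*x + 1360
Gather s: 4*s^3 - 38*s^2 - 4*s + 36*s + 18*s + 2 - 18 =4*s^3 - 38*s^2 + 50*s - 16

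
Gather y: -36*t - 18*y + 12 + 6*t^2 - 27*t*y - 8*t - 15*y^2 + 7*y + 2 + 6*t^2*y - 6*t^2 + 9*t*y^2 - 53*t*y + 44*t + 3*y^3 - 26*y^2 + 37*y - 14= 3*y^3 + y^2*(9*t - 41) + y*(6*t^2 - 80*t + 26)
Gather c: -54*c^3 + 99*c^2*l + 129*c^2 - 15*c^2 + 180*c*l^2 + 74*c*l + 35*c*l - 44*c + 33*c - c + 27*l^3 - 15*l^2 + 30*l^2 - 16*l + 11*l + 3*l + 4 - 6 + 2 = -54*c^3 + c^2*(99*l + 114) + c*(180*l^2 + 109*l - 12) + 27*l^3 + 15*l^2 - 2*l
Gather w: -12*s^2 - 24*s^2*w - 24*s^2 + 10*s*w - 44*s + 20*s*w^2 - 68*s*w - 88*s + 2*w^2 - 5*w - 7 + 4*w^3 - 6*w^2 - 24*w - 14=-36*s^2 - 132*s + 4*w^3 + w^2*(20*s - 4) + w*(-24*s^2 - 58*s - 29) - 21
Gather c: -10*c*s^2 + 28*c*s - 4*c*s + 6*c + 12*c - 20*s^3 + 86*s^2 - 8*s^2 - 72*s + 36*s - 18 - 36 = c*(-10*s^2 + 24*s + 18) - 20*s^3 + 78*s^2 - 36*s - 54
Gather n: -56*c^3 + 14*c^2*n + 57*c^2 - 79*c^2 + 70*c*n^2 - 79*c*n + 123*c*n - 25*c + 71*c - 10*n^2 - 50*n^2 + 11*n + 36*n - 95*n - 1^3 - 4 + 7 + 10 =-56*c^3 - 22*c^2 + 46*c + n^2*(70*c - 60) + n*(14*c^2 + 44*c - 48) + 12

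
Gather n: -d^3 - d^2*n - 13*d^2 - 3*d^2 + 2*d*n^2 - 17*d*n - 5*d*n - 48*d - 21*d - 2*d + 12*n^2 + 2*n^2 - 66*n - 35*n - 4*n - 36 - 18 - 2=-d^3 - 16*d^2 - 71*d + n^2*(2*d + 14) + n*(-d^2 - 22*d - 105) - 56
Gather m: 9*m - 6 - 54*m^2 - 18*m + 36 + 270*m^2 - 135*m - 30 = 216*m^2 - 144*m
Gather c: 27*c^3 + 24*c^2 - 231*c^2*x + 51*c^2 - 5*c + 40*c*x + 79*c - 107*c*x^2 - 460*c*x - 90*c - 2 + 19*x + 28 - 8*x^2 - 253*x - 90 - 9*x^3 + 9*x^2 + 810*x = 27*c^3 + c^2*(75 - 231*x) + c*(-107*x^2 - 420*x - 16) - 9*x^3 + x^2 + 576*x - 64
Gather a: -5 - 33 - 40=-78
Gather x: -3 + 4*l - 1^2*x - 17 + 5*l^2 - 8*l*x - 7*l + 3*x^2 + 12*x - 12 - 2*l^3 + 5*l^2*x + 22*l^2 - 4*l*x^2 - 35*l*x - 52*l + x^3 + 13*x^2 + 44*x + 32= -2*l^3 + 27*l^2 - 55*l + x^3 + x^2*(16 - 4*l) + x*(5*l^2 - 43*l + 55)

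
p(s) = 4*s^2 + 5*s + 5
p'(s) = 8*s + 5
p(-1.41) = 5.90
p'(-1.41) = -6.28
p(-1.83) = 9.25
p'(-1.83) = -9.64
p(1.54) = 22.19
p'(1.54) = 17.32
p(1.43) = 20.33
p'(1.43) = 16.44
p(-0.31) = 3.83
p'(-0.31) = 2.52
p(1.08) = 15.07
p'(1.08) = 13.64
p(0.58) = 9.25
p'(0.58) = 9.64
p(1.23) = 17.20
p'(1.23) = 14.84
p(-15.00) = 830.00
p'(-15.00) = -115.00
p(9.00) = 374.00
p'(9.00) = 77.00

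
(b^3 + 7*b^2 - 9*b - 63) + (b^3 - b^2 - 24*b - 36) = 2*b^3 + 6*b^2 - 33*b - 99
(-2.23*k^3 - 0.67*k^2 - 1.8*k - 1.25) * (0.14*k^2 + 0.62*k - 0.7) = -0.3122*k^5 - 1.4764*k^4 + 0.8936*k^3 - 0.822*k^2 + 0.485*k + 0.875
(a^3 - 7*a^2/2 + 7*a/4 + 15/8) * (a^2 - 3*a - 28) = a^5 - 13*a^4/2 - 63*a^3/4 + 757*a^2/8 - 437*a/8 - 105/2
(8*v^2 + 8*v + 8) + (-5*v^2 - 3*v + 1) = 3*v^2 + 5*v + 9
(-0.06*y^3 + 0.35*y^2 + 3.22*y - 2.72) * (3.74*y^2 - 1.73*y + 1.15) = -0.2244*y^5 + 1.4128*y^4 + 11.3683*y^3 - 15.3409*y^2 + 8.4086*y - 3.128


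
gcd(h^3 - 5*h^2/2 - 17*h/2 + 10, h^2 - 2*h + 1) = h - 1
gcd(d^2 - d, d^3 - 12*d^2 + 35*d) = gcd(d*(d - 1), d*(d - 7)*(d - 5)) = d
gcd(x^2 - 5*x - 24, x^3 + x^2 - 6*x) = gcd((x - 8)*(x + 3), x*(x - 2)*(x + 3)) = x + 3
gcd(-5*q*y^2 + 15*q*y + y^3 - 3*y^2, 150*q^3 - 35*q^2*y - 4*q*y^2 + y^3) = -5*q + y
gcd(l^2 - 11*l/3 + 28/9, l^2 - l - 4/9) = l - 4/3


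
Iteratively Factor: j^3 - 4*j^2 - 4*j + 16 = (j + 2)*(j^2 - 6*j + 8) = (j - 2)*(j + 2)*(j - 4)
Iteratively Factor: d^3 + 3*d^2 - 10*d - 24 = (d - 3)*(d^2 + 6*d + 8) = (d - 3)*(d + 4)*(d + 2)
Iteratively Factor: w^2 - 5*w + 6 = (w - 2)*(w - 3)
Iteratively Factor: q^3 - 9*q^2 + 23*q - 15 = (q - 5)*(q^2 - 4*q + 3) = (q - 5)*(q - 1)*(q - 3)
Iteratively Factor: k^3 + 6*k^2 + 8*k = (k + 4)*(k^2 + 2*k) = (k + 2)*(k + 4)*(k)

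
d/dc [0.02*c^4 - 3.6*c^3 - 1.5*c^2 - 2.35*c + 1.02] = 0.08*c^3 - 10.8*c^2 - 3.0*c - 2.35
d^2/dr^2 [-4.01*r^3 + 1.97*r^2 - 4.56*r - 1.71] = 3.94 - 24.06*r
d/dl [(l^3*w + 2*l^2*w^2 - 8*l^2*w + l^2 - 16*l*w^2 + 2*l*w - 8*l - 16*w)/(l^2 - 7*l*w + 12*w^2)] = (-(2*l - 7*w)*(l^3*w + 2*l^2*w^2 - 8*l^2*w + l^2 - 16*l*w^2 + 2*l*w - 8*l - 16*w) + (l^2 - 7*l*w + 12*w^2)*(3*l^2*w + 4*l*w^2 - 16*l*w + 2*l - 16*w^2 + 2*w - 8))/(l^2 - 7*l*w + 12*w^2)^2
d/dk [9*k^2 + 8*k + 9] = 18*k + 8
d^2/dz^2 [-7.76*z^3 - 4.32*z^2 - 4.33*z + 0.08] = -46.56*z - 8.64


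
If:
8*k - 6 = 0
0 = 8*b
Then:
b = 0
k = 3/4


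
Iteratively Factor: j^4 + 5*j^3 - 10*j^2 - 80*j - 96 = (j - 4)*(j^3 + 9*j^2 + 26*j + 24) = (j - 4)*(j + 4)*(j^2 + 5*j + 6) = (j - 4)*(j + 2)*(j + 4)*(j + 3)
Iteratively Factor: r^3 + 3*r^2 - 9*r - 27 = (r - 3)*(r^2 + 6*r + 9) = (r - 3)*(r + 3)*(r + 3)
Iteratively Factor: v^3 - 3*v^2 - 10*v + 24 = (v - 4)*(v^2 + v - 6) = (v - 4)*(v - 2)*(v + 3)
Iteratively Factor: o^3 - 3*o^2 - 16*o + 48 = (o - 4)*(o^2 + o - 12) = (o - 4)*(o - 3)*(o + 4)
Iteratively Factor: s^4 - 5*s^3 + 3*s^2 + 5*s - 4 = (s - 1)*(s^3 - 4*s^2 - s + 4) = (s - 1)^2*(s^2 - 3*s - 4) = (s - 1)^2*(s + 1)*(s - 4)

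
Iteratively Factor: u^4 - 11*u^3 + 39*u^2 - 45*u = (u - 5)*(u^3 - 6*u^2 + 9*u) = u*(u - 5)*(u^2 - 6*u + 9) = u*(u - 5)*(u - 3)*(u - 3)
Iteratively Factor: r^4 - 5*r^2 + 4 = (r + 1)*(r^3 - r^2 - 4*r + 4) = (r + 1)*(r + 2)*(r^2 - 3*r + 2) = (r - 2)*(r + 1)*(r + 2)*(r - 1)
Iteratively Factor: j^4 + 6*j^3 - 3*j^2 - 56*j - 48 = (j + 4)*(j^3 + 2*j^2 - 11*j - 12) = (j + 1)*(j + 4)*(j^2 + j - 12) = (j + 1)*(j + 4)^2*(j - 3)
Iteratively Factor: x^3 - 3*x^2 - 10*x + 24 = (x - 2)*(x^2 - x - 12) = (x - 2)*(x + 3)*(x - 4)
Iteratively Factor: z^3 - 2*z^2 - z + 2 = (z + 1)*(z^2 - 3*z + 2) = (z - 2)*(z + 1)*(z - 1)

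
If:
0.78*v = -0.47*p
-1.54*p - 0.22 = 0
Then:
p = -0.14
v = 0.09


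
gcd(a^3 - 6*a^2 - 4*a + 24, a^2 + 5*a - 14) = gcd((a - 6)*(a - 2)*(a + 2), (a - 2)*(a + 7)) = a - 2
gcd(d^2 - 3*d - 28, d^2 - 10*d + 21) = d - 7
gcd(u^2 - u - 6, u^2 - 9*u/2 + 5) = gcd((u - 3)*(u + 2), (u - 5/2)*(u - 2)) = 1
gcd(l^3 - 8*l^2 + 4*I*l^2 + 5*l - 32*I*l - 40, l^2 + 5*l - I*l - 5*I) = l - I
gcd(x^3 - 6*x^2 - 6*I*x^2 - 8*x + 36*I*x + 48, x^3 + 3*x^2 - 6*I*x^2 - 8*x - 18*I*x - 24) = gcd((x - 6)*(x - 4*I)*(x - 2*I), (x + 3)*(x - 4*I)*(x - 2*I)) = x^2 - 6*I*x - 8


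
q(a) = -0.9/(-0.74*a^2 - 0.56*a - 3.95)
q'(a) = -0.9*(1.48*a + 0.56)/(-0.74*a^2 - 0.56*a - 3.95)^2 = (-1.332*a - 0.504)/(0.74*a^2 + 0.56*a + 3.95)^2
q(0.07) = 0.23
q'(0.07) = -0.04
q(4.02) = 0.05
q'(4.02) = -0.02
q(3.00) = 0.07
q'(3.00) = -0.03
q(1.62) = 0.13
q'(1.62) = -0.06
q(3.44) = 0.06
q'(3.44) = -0.02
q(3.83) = 0.05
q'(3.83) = -0.02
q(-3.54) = 0.08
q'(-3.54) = 0.03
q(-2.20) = 0.14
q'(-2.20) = 0.06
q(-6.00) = 0.03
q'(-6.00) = 0.01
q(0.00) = 0.23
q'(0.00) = -0.03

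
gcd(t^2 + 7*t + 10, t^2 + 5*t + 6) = t + 2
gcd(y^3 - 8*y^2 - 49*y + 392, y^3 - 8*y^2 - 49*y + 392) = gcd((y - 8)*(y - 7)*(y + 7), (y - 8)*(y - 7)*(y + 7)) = y^3 - 8*y^2 - 49*y + 392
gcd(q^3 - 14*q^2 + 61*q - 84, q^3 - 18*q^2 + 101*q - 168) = q^2 - 10*q + 21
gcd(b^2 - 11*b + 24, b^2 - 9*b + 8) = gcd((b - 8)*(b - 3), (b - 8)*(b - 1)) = b - 8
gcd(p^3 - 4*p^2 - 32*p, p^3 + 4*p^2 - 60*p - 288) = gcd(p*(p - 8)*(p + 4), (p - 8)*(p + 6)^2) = p - 8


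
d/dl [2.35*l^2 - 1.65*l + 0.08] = 4.7*l - 1.65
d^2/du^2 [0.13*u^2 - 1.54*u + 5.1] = 0.260000000000000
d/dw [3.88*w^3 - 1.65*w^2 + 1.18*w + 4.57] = 11.64*w^2 - 3.3*w + 1.18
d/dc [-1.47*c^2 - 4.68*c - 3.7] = -2.94*c - 4.68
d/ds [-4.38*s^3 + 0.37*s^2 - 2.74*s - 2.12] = -13.14*s^2 + 0.74*s - 2.74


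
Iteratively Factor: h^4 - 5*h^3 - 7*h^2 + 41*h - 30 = (h + 3)*(h^3 - 8*h^2 + 17*h - 10) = (h - 1)*(h + 3)*(h^2 - 7*h + 10) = (h - 5)*(h - 1)*(h + 3)*(h - 2)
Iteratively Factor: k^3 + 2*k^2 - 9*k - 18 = (k + 2)*(k^2 - 9) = (k + 2)*(k + 3)*(k - 3)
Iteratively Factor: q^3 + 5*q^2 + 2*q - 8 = (q + 2)*(q^2 + 3*q - 4) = (q - 1)*(q + 2)*(q + 4)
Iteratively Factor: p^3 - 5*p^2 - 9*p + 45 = (p + 3)*(p^2 - 8*p + 15) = (p - 3)*(p + 3)*(p - 5)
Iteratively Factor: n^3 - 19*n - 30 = (n + 2)*(n^2 - 2*n - 15) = (n + 2)*(n + 3)*(n - 5)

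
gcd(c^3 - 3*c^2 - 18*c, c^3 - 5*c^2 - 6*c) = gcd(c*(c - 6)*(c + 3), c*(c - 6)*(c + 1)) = c^2 - 6*c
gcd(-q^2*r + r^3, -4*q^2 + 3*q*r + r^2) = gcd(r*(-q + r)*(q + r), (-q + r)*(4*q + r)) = q - r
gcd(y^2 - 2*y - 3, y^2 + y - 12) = y - 3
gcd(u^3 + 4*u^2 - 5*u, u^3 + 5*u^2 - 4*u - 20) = u + 5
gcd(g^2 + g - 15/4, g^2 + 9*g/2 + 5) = g + 5/2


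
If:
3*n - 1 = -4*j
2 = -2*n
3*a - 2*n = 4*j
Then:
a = 2/3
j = 1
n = -1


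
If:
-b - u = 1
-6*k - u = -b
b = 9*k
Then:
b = -3/4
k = -1/12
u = -1/4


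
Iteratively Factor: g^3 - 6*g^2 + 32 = (g - 4)*(g^2 - 2*g - 8) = (g - 4)^2*(g + 2)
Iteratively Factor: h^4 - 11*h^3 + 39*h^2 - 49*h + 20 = (h - 4)*(h^3 - 7*h^2 + 11*h - 5) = (h - 4)*(h - 1)*(h^2 - 6*h + 5) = (h - 5)*(h - 4)*(h - 1)*(h - 1)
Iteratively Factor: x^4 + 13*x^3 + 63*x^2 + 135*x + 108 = (x + 3)*(x^3 + 10*x^2 + 33*x + 36) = (x + 3)*(x + 4)*(x^2 + 6*x + 9) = (x + 3)^2*(x + 4)*(x + 3)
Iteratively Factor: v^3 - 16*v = (v - 4)*(v^2 + 4*v) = v*(v - 4)*(v + 4)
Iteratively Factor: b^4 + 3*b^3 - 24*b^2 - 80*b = (b + 4)*(b^3 - b^2 - 20*b) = b*(b + 4)*(b^2 - b - 20) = b*(b + 4)^2*(b - 5)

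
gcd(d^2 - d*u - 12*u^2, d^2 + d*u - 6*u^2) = d + 3*u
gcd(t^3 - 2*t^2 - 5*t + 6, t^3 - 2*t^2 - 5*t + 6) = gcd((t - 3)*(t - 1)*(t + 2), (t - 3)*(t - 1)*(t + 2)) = t^3 - 2*t^2 - 5*t + 6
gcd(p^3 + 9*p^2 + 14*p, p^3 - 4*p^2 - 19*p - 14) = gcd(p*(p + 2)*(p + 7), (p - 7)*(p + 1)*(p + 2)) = p + 2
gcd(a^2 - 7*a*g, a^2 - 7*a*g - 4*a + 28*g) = a - 7*g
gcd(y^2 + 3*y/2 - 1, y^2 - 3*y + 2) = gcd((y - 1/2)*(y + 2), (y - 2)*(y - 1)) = 1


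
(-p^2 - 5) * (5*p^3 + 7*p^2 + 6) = -5*p^5 - 7*p^4 - 25*p^3 - 41*p^2 - 30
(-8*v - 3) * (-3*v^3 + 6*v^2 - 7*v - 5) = 24*v^4 - 39*v^3 + 38*v^2 + 61*v + 15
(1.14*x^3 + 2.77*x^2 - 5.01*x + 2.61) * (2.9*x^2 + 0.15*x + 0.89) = 3.306*x^5 + 8.204*x^4 - 13.0989*x^3 + 9.2828*x^2 - 4.0674*x + 2.3229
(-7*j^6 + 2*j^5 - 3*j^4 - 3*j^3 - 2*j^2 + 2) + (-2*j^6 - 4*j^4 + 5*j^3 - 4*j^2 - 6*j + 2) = -9*j^6 + 2*j^5 - 7*j^4 + 2*j^3 - 6*j^2 - 6*j + 4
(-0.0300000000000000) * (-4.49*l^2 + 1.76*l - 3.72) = 0.1347*l^2 - 0.0528*l + 0.1116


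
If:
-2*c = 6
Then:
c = -3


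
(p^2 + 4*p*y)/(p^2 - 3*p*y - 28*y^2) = p/(p - 7*y)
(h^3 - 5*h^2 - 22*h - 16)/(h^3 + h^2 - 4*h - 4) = (h - 8)/(h - 2)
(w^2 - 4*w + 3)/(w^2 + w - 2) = (w - 3)/(w + 2)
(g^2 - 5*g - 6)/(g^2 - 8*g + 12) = (g + 1)/(g - 2)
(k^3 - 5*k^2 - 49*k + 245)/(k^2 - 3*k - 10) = (k^2 - 49)/(k + 2)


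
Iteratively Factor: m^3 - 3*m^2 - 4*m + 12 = (m - 2)*(m^2 - m - 6) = (m - 2)*(m + 2)*(m - 3)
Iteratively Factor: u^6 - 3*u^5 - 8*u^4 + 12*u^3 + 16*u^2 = (u + 1)*(u^5 - 4*u^4 - 4*u^3 + 16*u^2) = (u - 2)*(u + 1)*(u^4 - 2*u^3 - 8*u^2) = u*(u - 2)*(u + 1)*(u^3 - 2*u^2 - 8*u) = u^2*(u - 2)*(u + 1)*(u^2 - 2*u - 8) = u^2*(u - 4)*(u - 2)*(u + 1)*(u + 2)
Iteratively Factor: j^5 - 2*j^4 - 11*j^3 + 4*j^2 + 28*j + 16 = (j - 4)*(j^4 + 2*j^3 - 3*j^2 - 8*j - 4) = (j - 4)*(j - 2)*(j^3 + 4*j^2 + 5*j + 2) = (j - 4)*(j - 2)*(j + 1)*(j^2 + 3*j + 2) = (j - 4)*(j - 2)*(j + 1)^2*(j + 2)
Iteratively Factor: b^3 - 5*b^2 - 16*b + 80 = (b + 4)*(b^2 - 9*b + 20) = (b - 4)*(b + 4)*(b - 5)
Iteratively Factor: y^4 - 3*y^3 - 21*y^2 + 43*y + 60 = (y + 4)*(y^3 - 7*y^2 + 7*y + 15) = (y - 3)*(y + 4)*(y^2 - 4*y - 5) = (y - 3)*(y + 1)*(y + 4)*(y - 5)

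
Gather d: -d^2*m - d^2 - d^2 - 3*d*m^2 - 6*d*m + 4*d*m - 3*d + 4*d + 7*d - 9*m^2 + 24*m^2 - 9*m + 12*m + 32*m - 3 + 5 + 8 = d^2*(-m - 2) + d*(-3*m^2 - 2*m + 8) + 15*m^2 + 35*m + 10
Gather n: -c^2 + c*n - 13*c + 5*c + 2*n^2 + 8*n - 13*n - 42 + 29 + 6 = -c^2 - 8*c + 2*n^2 + n*(c - 5) - 7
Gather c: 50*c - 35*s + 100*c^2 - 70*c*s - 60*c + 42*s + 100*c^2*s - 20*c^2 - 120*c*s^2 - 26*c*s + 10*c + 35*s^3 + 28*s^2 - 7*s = c^2*(100*s + 80) + c*(-120*s^2 - 96*s) + 35*s^3 + 28*s^2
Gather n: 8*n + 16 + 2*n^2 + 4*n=2*n^2 + 12*n + 16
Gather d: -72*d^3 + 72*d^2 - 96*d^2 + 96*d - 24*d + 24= -72*d^3 - 24*d^2 + 72*d + 24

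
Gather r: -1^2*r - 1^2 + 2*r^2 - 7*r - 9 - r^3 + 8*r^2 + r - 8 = -r^3 + 10*r^2 - 7*r - 18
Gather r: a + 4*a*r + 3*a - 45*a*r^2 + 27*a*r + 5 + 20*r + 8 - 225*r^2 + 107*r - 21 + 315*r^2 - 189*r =4*a + r^2*(90 - 45*a) + r*(31*a - 62) - 8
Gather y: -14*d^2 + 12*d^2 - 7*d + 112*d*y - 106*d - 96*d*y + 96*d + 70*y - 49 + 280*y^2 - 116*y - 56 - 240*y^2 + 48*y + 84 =-2*d^2 - 17*d + 40*y^2 + y*(16*d + 2) - 21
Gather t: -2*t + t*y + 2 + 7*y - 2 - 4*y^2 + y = t*(y - 2) - 4*y^2 + 8*y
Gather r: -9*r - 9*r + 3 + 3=6 - 18*r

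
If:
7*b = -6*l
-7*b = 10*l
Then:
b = 0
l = 0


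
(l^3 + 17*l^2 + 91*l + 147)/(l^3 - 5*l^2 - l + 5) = (l^3 + 17*l^2 + 91*l + 147)/(l^3 - 5*l^2 - l + 5)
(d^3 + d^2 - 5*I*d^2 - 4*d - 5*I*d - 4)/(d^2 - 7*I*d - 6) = (d^2 + d*(1 - 4*I) - 4*I)/(d - 6*I)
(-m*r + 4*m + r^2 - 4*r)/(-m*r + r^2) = (r - 4)/r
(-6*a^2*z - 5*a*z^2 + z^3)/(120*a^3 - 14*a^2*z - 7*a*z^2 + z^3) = z*(a + z)/(-20*a^2 - a*z + z^2)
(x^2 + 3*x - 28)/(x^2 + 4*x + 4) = (x^2 + 3*x - 28)/(x^2 + 4*x + 4)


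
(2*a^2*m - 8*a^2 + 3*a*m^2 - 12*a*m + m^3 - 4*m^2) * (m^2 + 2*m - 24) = 2*a^2*m^3 - 4*a^2*m^2 - 64*a^2*m + 192*a^2 + 3*a*m^4 - 6*a*m^3 - 96*a*m^2 + 288*a*m + m^5 - 2*m^4 - 32*m^3 + 96*m^2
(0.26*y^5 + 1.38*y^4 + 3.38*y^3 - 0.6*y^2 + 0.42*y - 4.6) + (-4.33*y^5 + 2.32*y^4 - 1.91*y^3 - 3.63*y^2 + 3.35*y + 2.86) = -4.07*y^5 + 3.7*y^4 + 1.47*y^3 - 4.23*y^2 + 3.77*y - 1.74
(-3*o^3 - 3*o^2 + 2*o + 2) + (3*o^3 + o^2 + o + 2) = -2*o^2 + 3*o + 4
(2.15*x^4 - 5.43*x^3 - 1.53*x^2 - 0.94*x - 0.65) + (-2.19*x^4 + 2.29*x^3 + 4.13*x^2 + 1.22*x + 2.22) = -0.04*x^4 - 3.14*x^3 + 2.6*x^2 + 0.28*x + 1.57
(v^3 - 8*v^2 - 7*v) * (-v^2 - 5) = -v^5 + 8*v^4 + 2*v^3 + 40*v^2 + 35*v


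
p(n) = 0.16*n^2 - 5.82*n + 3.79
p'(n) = 0.32*n - 5.82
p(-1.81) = 14.85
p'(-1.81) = -6.40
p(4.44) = -18.90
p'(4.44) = -4.40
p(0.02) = 3.67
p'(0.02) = -5.81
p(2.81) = -11.30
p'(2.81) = -4.92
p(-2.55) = 19.67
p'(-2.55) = -6.64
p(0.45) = 1.20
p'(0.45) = -5.68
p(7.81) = -31.90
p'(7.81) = -3.32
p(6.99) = -29.07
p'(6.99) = -3.58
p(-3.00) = 22.69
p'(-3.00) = -6.78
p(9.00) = -35.63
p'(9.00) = -2.94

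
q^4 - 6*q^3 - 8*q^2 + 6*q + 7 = (q - 7)*(q - 1)*(q + 1)^2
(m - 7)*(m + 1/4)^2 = m^3 - 13*m^2/2 - 55*m/16 - 7/16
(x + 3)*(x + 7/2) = x^2 + 13*x/2 + 21/2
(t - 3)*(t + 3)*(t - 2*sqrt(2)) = t^3 - 2*sqrt(2)*t^2 - 9*t + 18*sqrt(2)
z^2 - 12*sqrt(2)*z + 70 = (z - 7*sqrt(2))*(z - 5*sqrt(2))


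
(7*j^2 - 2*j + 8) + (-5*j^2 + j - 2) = 2*j^2 - j + 6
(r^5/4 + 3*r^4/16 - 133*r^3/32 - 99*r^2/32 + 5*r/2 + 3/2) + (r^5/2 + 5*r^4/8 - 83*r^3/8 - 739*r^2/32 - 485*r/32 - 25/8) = 3*r^5/4 + 13*r^4/16 - 465*r^3/32 - 419*r^2/16 - 405*r/32 - 13/8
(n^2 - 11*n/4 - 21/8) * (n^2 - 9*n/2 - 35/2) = n^4 - 29*n^3/4 - 31*n^2/4 + 959*n/16 + 735/16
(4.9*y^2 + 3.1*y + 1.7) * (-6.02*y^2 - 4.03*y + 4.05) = -29.498*y^4 - 38.409*y^3 - 2.882*y^2 + 5.704*y + 6.885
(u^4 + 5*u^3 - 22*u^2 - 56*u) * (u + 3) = u^5 + 8*u^4 - 7*u^3 - 122*u^2 - 168*u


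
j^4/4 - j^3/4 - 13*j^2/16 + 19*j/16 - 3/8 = (j/4 + 1/2)*(j - 3/2)*(j - 1)*(j - 1/2)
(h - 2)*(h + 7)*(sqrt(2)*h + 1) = sqrt(2)*h^3 + h^2 + 5*sqrt(2)*h^2 - 14*sqrt(2)*h + 5*h - 14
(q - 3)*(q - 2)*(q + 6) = q^3 + q^2 - 24*q + 36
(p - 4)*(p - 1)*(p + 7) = p^3 + 2*p^2 - 31*p + 28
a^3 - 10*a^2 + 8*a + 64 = (a - 8)*(a - 4)*(a + 2)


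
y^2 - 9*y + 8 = (y - 8)*(y - 1)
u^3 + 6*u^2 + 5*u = u*(u + 1)*(u + 5)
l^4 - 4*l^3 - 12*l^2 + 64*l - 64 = (l - 4)*(l - 2)^2*(l + 4)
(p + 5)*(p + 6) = p^2 + 11*p + 30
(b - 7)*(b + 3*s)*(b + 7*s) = b^3 + 10*b^2*s - 7*b^2 + 21*b*s^2 - 70*b*s - 147*s^2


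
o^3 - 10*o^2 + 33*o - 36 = (o - 4)*(o - 3)^2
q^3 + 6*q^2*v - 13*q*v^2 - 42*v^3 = (q - 3*v)*(q + 2*v)*(q + 7*v)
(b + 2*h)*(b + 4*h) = b^2 + 6*b*h + 8*h^2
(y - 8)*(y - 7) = y^2 - 15*y + 56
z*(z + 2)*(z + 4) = z^3 + 6*z^2 + 8*z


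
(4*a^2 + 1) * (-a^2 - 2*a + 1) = -4*a^4 - 8*a^3 + 3*a^2 - 2*a + 1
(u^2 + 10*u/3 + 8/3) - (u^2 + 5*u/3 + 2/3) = 5*u/3 + 2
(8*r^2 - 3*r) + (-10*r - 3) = 8*r^2 - 13*r - 3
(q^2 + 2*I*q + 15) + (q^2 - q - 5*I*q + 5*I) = 2*q^2 - q - 3*I*q + 15 + 5*I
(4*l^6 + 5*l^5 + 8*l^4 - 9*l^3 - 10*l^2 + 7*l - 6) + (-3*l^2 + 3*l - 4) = 4*l^6 + 5*l^5 + 8*l^4 - 9*l^3 - 13*l^2 + 10*l - 10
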